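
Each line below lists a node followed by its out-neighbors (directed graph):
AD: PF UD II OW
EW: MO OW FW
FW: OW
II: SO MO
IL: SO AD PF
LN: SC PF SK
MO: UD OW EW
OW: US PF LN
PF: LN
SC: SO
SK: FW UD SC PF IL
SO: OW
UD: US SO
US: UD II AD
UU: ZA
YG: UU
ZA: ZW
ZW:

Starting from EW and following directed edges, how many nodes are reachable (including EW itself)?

BFS from EW visits: EW, MO, OW, FW, UD, US, PF, LN, SO, II, AD, SC, SK, IL
Reachable nodes: 14 of 18 total.

14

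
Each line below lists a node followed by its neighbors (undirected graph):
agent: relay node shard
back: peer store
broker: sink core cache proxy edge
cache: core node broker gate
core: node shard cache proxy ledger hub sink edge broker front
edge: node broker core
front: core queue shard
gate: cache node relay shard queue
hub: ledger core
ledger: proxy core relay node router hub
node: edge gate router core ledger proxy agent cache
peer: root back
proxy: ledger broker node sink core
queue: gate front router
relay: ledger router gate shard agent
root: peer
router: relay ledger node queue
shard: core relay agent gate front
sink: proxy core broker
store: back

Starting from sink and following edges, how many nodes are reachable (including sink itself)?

16

BFS from sink visits: sink, proxy, core, broker, ledger, node, shard, cache, hub, edge, front, relay, router, gate, agent, queue
Reachable nodes: 16 of 20 total.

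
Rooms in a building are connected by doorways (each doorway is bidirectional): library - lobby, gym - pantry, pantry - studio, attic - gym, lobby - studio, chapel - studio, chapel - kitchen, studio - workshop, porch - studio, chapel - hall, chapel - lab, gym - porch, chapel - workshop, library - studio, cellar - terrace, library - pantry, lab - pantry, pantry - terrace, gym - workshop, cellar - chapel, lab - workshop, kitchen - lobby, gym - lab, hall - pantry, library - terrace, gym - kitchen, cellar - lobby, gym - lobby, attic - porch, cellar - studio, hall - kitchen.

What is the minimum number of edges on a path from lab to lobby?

2

Level 0: lab
Level 1: chapel, gym, pantry, workshop
Level 2: attic, cellar, hall, kitchen, library, lobby, porch, studio, terrace
lobby first appears at level 2.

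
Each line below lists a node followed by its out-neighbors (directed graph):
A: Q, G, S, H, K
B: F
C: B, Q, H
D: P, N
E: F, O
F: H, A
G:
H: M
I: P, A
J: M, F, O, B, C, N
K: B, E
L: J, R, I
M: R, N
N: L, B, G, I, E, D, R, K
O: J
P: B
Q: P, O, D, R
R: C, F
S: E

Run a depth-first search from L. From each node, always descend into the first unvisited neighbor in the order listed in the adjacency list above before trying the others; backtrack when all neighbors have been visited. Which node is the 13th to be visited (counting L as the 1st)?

Visit L
L → J
J → M
M → R
R → C
C → B
B → F
F → H
F → A
A → Q
Q → P
Q → O
Q → D
D → N
N → G
N → I
N → E
N → K
A → S

Visit order: L, J, M, R, C, B, F, H, A, Q, P, O, D, N, G, I, E, K, S

D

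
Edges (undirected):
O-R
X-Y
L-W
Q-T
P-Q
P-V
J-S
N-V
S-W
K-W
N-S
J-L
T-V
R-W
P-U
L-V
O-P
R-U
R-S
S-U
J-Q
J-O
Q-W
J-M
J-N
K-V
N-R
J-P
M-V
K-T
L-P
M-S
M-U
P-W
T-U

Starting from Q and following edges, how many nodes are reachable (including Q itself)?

14

BFS from Q visits: Q, W, T, P, J, S, R, L, K, V, U, O, N, M
Reachable nodes: 14 of 16 total.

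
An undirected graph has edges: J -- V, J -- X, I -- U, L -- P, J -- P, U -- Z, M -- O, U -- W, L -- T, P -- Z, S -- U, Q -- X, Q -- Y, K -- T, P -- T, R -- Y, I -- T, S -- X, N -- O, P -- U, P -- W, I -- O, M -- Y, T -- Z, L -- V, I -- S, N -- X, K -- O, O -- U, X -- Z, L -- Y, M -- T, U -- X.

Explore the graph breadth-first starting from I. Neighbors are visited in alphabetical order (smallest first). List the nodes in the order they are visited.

I, O, S, T, U, K, M, N, X, L, P, Z, W, Y, J, Q, V, R

Visit I; enqueue O, S, T, U → queue [O, S, T, U]
Visit O; enqueue K, M, N → queue [S, T, U, K, M, N]
Visit S; enqueue X → queue [T, U, K, M, N, X]
Visit T; enqueue L, P, Z → queue [U, K, M, N, X, L, P, Z]
Visit U; enqueue W → queue [K, M, N, X, L, P, Z, W]
Visit K → queue [M, N, X, L, P, Z, W]
Visit M; enqueue Y → queue [N, X, L, P, Z, W, Y]
Visit N → queue [X, L, P, Z, W, Y]
Visit X; enqueue J, Q → queue [L, P, Z, W, Y, J, Q]
Visit L; enqueue V → queue [P, Z, W, Y, J, Q, V]
Visit P → queue [Z, W, Y, J, Q, V]
Visit Z → queue [W, Y, J, Q, V]
Visit W → queue [Y, J, Q, V]
Visit Y; enqueue R → queue [J, Q, V, R]
Visit J → queue [Q, V, R]
Visit Q → queue [V, R]
Visit V → queue [R]
Visit R → queue []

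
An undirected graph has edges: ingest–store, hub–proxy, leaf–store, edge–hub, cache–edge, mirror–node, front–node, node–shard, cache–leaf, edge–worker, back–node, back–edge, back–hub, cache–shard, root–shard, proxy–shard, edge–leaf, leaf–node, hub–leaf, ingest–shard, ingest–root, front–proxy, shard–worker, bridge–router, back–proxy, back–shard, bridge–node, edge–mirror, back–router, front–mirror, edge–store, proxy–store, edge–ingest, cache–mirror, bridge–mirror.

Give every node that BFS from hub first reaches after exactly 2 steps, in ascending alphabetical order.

Level 0: hub
Level 1: back, edge, leaf, proxy
Level 2: cache, front, ingest, mirror, node, router, shard, store, worker
Level 3: bridge, root

cache, front, ingest, mirror, node, router, shard, store, worker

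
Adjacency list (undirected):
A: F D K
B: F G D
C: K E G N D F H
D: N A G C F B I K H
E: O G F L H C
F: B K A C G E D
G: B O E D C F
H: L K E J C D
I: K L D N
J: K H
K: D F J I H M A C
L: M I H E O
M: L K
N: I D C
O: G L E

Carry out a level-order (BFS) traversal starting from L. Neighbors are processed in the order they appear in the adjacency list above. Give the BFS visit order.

L -> M -> I -> H -> E -> O -> K -> D -> N -> J -> C -> G -> F -> A -> B

Visit L; enqueue M, I, H, E, O → queue [M, I, H, E, O]
Visit M; enqueue K → queue [I, H, E, O, K]
Visit I; enqueue D, N → queue [H, E, O, K, D, N]
Visit H; enqueue J, C → queue [E, O, K, D, N, J, C]
Visit E; enqueue G, F → queue [O, K, D, N, J, C, G, F]
Visit O → queue [K, D, N, J, C, G, F]
Visit K; enqueue A → queue [D, N, J, C, G, F, A]
Visit D; enqueue B → queue [N, J, C, G, F, A, B]
Visit N → queue [J, C, G, F, A, B]
Visit J → queue [C, G, F, A, B]
Visit C → queue [G, F, A, B]
Visit G → queue [F, A, B]
Visit F → queue [A, B]
Visit A → queue [B]
Visit B → queue []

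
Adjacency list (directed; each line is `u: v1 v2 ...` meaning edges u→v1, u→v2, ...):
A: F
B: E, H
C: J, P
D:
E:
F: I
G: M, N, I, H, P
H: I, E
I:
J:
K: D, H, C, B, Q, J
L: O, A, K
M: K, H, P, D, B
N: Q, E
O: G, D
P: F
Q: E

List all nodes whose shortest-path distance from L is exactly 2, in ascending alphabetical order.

Level 0: L
Level 1: A, K, O
Level 2: B, C, D, F, G, H, J, Q
Level 3: E, I, M, N, P

B, C, D, F, G, H, J, Q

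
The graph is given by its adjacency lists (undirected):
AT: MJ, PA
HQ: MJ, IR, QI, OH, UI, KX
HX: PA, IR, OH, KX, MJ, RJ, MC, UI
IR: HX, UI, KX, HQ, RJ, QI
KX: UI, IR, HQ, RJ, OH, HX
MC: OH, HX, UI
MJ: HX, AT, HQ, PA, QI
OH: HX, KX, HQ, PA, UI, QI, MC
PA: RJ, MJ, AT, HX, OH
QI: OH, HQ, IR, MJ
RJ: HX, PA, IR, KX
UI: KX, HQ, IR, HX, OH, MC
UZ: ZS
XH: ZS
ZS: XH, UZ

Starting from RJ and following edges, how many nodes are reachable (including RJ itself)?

BFS from RJ visits: RJ, PA, KX, IR, HX, OH, MJ, AT, UI, HQ, QI, MC
Reachable nodes: 12 of 15 total.

12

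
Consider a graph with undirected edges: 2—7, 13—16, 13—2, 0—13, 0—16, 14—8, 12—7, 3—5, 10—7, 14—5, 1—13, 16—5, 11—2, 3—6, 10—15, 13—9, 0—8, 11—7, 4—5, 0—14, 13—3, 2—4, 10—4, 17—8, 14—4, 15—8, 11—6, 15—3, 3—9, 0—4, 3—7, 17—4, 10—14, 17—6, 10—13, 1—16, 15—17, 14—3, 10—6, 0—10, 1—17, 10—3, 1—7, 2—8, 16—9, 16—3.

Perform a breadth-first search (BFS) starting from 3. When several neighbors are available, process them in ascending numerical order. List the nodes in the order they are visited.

3, 5, 6, 7, 9, 10, 13, 14, 15, 16, 4, 11, 17, 1, 2, 12, 0, 8

Visit 3; enqueue 5, 6, 7, 9, 10, 13, 14, 15, 16 → queue [5, 6, 7, 9, 10, 13, 14, 15, 16]
Visit 5; enqueue 4 → queue [6, 7, 9, 10, 13, 14, 15, 16, 4]
Visit 6; enqueue 11, 17 → queue [7, 9, 10, 13, 14, 15, 16, 4, 11, 17]
Visit 7; enqueue 1, 2, 12 → queue [9, 10, 13, 14, 15, 16, 4, 11, 17, 1, 2, 12]
Visit 9 → queue [10, 13, 14, 15, 16, 4, 11, 17, 1, 2, 12]
Visit 10; enqueue 0 → queue [13, 14, 15, 16, 4, 11, 17, 1, 2, 12, 0]
Visit 13 → queue [14, 15, 16, 4, 11, 17, 1, 2, 12, 0]
Visit 14; enqueue 8 → queue [15, 16, 4, 11, 17, 1, 2, 12, 0, 8]
Visit 15 → queue [16, 4, 11, 17, 1, 2, 12, 0, 8]
Visit 16 → queue [4, 11, 17, 1, 2, 12, 0, 8]
Visit 4 → queue [11, 17, 1, 2, 12, 0, 8]
Visit 11 → queue [17, 1, 2, 12, 0, 8]
Visit 17 → queue [1, 2, 12, 0, 8]
Visit 1 → queue [2, 12, 0, 8]
Visit 2 → queue [12, 0, 8]
Visit 12 → queue [0, 8]
Visit 0 → queue [8]
Visit 8 → queue []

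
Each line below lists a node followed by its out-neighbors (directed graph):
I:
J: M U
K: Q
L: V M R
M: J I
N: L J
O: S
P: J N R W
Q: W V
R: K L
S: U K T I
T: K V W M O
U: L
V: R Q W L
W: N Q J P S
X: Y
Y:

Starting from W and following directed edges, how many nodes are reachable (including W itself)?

BFS from W visits: W, S, Q, P, N, J, U, T, K, I, V, R, L, M, O
Reachable nodes: 15 of 17 total.

15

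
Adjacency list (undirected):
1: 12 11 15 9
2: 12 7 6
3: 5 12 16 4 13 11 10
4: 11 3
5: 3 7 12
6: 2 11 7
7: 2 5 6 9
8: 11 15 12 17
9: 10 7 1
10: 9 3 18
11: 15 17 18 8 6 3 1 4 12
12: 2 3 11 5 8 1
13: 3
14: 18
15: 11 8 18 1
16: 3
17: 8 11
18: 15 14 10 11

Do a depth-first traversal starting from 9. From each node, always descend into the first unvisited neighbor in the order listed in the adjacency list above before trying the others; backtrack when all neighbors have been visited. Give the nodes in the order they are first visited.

Visit 9
9 → 10
10 → 3
3 → 5
5 → 7
7 → 2
2 → 12
12 → 11
11 → 15
15 → 8
8 → 17
15 → 18
18 → 14
15 → 1
11 → 6
11 → 4
3 → 16
3 → 13

9, 10, 3, 5, 7, 2, 12, 11, 15, 8, 17, 18, 14, 1, 6, 4, 16, 13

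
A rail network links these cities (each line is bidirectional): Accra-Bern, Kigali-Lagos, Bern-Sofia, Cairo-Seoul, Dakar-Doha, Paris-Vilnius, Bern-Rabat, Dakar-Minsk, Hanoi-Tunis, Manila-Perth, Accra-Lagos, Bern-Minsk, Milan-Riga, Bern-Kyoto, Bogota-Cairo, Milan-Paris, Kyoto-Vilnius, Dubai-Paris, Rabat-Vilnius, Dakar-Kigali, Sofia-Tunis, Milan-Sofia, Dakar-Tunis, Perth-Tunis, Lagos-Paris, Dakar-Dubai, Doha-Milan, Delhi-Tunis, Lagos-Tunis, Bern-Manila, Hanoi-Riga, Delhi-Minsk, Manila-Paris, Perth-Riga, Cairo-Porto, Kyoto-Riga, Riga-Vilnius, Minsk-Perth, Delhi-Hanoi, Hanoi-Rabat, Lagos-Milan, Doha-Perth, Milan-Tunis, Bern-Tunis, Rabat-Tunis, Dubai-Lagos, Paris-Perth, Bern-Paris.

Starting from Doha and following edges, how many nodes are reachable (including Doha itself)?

20

BFS from Doha visits: Doha, Perth, Milan, Dakar, Tunis, Riga, Paris, Minsk, Manila, Sofia, Lagos, Kigali, Dubai, Rabat, Hanoi, Delhi, Bern, Vilnius, Kyoto, Accra
Reachable nodes: 20 of 24 total.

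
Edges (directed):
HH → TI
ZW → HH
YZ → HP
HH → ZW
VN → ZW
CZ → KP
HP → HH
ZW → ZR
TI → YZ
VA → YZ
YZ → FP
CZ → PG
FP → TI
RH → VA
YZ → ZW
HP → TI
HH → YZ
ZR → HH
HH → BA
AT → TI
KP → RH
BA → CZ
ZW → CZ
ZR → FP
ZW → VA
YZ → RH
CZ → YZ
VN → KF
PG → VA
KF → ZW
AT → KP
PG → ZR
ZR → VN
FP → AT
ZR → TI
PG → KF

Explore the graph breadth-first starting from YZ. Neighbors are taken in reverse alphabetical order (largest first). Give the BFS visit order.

Visit YZ; enqueue ZW, RH, HP, FP → queue [ZW, RH, HP, FP]
Visit ZW; enqueue ZR, VA, HH, CZ → queue [RH, HP, FP, ZR, VA, HH, CZ]
Visit RH → queue [HP, FP, ZR, VA, HH, CZ]
Visit HP; enqueue TI → queue [FP, ZR, VA, HH, CZ, TI]
Visit FP; enqueue AT → queue [ZR, VA, HH, CZ, TI, AT]
Visit ZR; enqueue VN → queue [VA, HH, CZ, TI, AT, VN]
Visit VA → queue [HH, CZ, TI, AT, VN]
Visit HH; enqueue BA → queue [CZ, TI, AT, VN, BA]
Visit CZ; enqueue PG, KP → queue [TI, AT, VN, BA, PG, KP]
Visit TI → queue [AT, VN, BA, PG, KP]
Visit AT → queue [VN, BA, PG, KP]
Visit VN; enqueue KF → queue [BA, PG, KP, KF]
Visit BA → queue [PG, KP, KF]
Visit PG → queue [KP, KF]
Visit KP → queue [KF]
Visit KF → queue []

YZ, ZW, RH, HP, FP, ZR, VA, HH, CZ, TI, AT, VN, BA, PG, KP, KF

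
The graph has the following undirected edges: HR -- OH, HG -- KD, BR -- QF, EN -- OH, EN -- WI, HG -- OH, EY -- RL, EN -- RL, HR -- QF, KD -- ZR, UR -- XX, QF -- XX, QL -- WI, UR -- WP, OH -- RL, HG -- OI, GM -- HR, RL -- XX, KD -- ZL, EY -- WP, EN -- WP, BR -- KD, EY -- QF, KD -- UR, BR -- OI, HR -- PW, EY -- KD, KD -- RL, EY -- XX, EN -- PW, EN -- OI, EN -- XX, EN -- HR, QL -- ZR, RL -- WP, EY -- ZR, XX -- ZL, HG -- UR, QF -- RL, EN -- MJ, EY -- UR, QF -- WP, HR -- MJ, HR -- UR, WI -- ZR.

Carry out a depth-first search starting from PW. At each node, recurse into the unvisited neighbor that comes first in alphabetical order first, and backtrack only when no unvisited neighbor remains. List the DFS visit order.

PW -> EN -> HR -> GM -> MJ -> OH -> HG -> KD -> BR -> OI -> QF -> EY -> RL -> WP -> UR -> XX -> ZL -> ZR -> QL -> WI

Visit PW
PW → EN
EN → HR
HR → GM
HR → MJ
HR → OH
OH → HG
HG → KD
KD → BR
BR → OI
BR → QF
QF → EY
EY → RL
RL → WP
WP → UR
UR → XX
XX → ZL
EY → ZR
ZR → QL
QL → WI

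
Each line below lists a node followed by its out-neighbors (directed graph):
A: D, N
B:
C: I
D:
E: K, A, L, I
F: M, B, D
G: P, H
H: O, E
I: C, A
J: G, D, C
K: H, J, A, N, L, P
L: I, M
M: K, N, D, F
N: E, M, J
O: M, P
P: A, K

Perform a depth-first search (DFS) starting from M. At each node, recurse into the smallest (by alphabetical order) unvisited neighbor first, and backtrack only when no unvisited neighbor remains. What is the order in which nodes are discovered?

Visit M
M → D
M → F
F → B
M → K
K → A
A → N
N → E
E → I
I → C
E → L
N → J
J → G
G → H
H → O
O → P

M -> D -> F -> B -> K -> A -> N -> E -> I -> C -> L -> J -> G -> H -> O -> P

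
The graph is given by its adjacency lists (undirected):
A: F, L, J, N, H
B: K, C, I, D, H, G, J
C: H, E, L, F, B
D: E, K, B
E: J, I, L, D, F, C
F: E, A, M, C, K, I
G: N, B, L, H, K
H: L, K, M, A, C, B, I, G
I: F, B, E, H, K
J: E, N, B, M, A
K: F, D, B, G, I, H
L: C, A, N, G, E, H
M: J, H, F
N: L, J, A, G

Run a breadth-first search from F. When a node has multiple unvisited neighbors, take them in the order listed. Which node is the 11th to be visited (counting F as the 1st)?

Visit F; enqueue E, A, M, C, K, I → queue [E, A, M, C, K, I]
Visit E; enqueue J, L, D → queue [A, M, C, K, I, J, L, D]
Visit A; enqueue N, H → queue [M, C, K, I, J, L, D, N, H]
Visit M → queue [C, K, I, J, L, D, N, H]
Visit C; enqueue B → queue [K, I, J, L, D, N, H, B]
Visit K; enqueue G → queue [I, J, L, D, N, H, B, G]
Visit I → queue [J, L, D, N, H, B, G]
Visit J → queue [L, D, N, H, B, G]
Visit L → queue [D, N, H, B, G]
Visit D → queue [N, H, B, G]
Visit N → queue [H, B, G]
Visit H → queue [B, G]
Visit B → queue [G]
Visit G → queue []

Visit order: F, E, A, M, C, K, I, J, L, D, N, H, B, G

N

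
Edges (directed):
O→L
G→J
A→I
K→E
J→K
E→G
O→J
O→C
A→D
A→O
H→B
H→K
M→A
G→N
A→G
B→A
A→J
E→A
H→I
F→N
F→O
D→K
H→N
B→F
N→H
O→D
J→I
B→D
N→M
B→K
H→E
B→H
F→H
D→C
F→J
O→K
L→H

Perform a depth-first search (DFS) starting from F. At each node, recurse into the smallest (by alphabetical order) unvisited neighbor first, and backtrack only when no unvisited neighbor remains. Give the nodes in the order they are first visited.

F -> H -> B -> A -> D -> C -> K -> E -> G -> J -> I -> N -> M -> O -> L

Visit F
F → H
H → B
B → A
A → D
D → C
D → K
K → E
E → G
G → J
J → I
G → N
N → M
A → O
O → L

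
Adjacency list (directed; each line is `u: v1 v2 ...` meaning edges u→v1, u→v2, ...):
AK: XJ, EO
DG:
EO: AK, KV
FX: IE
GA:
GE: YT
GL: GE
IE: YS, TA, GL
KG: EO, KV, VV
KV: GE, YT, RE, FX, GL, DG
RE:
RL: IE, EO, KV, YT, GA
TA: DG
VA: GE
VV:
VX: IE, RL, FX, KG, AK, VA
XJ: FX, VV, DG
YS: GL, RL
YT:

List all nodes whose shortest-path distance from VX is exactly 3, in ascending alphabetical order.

Level 0: VX
Level 1: AK, FX, IE, KG, RL, VA
Level 2: EO, GA, GE, GL, KV, TA, VV, XJ, YS, YT
Level 3: DG, RE

DG, RE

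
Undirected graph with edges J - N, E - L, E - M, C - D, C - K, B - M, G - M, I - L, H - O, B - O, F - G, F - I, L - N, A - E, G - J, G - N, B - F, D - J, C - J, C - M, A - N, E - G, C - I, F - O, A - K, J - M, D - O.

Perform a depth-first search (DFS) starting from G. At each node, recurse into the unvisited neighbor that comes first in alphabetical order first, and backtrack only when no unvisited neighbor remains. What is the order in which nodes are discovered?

G E A K C D J M B F I L N O H

Visit G
G → E
E → A
A → K
K → C
C → D
D → J
J → M
M → B
B → F
F → I
I → L
L → N
F → O
O → H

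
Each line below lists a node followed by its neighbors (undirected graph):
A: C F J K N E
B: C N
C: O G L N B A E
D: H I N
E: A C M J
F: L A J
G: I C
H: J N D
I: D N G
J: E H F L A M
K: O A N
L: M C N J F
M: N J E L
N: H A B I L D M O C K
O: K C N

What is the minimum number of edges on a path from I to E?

Level 0: I
Level 1: D, G, N
Level 2: A, B, C, H, K, L, M, O
Level 3: E, F, J
E first appears at level 3.

3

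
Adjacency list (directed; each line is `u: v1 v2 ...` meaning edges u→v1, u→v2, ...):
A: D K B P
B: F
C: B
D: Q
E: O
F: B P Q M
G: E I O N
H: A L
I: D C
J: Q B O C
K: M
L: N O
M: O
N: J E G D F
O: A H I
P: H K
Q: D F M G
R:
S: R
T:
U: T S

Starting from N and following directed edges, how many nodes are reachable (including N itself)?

BFS from N visits: N, J, E, G, D, F, Q, B, O, C, I, P, M, A, H, K, L
Reachable nodes: 17 of 21 total.

17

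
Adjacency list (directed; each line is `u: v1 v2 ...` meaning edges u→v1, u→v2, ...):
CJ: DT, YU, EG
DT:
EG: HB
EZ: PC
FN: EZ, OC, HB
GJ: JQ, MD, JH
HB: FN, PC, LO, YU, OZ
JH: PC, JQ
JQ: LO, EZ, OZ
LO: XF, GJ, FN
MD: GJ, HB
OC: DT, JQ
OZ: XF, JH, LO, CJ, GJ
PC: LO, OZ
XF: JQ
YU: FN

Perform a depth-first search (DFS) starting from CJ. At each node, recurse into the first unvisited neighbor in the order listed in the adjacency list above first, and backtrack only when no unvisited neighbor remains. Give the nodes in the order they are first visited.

CJ, DT, YU, FN, EZ, PC, LO, XF, JQ, OZ, JH, GJ, MD, HB, OC, EG

Visit CJ
CJ → DT
CJ → YU
YU → FN
FN → EZ
EZ → PC
PC → LO
LO → XF
XF → JQ
JQ → OZ
OZ → JH
OZ → GJ
GJ → MD
MD → HB
FN → OC
CJ → EG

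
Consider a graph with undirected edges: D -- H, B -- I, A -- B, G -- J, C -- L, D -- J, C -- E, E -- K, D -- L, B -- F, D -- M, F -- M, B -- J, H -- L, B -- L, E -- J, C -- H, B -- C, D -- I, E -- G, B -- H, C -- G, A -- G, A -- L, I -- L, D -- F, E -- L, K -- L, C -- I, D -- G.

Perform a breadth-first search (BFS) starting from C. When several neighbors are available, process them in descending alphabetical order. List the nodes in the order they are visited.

C -> L -> I -> H -> G -> E -> B -> K -> D -> A -> J -> F -> M

Visit C; enqueue L, I, H, G, E, B → queue [L, I, H, G, E, B]
Visit L; enqueue K, D, A → queue [I, H, G, E, B, K, D, A]
Visit I → queue [H, G, E, B, K, D, A]
Visit H → queue [G, E, B, K, D, A]
Visit G; enqueue J → queue [E, B, K, D, A, J]
Visit E → queue [B, K, D, A, J]
Visit B; enqueue F → queue [K, D, A, J, F]
Visit K → queue [D, A, J, F]
Visit D; enqueue M → queue [A, J, F, M]
Visit A → queue [J, F, M]
Visit J → queue [F, M]
Visit F → queue [M]
Visit M → queue []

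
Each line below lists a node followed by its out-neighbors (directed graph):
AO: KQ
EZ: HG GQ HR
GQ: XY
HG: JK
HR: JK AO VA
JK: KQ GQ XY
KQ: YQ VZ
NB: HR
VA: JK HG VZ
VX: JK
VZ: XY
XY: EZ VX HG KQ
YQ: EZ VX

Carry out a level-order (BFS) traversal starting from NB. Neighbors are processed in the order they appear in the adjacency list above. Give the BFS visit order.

Visit NB; enqueue HR → queue [HR]
Visit HR; enqueue JK, AO, VA → queue [JK, AO, VA]
Visit JK; enqueue KQ, GQ, XY → queue [AO, VA, KQ, GQ, XY]
Visit AO → queue [VA, KQ, GQ, XY]
Visit VA; enqueue HG, VZ → queue [KQ, GQ, XY, HG, VZ]
Visit KQ; enqueue YQ → queue [GQ, XY, HG, VZ, YQ]
Visit GQ → queue [XY, HG, VZ, YQ]
Visit XY; enqueue EZ, VX → queue [HG, VZ, YQ, EZ, VX]
Visit HG → queue [VZ, YQ, EZ, VX]
Visit VZ → queue [YQ, EZ, VX]
Visit YQ → queue [EZ, VX]
Visit EZ → queue [VX]
Visit VX → queue []

NB, HR, JK, AO, VA, KQ, GQ, XY, HG, VZ, YQ, EZ, VX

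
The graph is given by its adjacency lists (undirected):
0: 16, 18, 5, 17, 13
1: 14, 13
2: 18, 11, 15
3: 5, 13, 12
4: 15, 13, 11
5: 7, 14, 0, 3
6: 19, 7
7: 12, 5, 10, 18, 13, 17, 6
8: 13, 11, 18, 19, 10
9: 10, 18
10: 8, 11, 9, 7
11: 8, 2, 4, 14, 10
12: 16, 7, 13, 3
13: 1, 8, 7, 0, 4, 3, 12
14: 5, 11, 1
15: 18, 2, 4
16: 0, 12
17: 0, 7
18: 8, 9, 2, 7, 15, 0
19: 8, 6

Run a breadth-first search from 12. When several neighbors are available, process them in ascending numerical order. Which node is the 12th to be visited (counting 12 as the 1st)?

1

Visit 12; enqueue 3, 7, 13, 16 → queue [3, 7, 13, 16]
Visit 3; enqueue 5 → queue [7, 13, 16, 5]
Visit 7; enqueue 6, 10, 17, 18 → queue [13, 16, 5, 6, 10, 17, 18]
Visit 13; enqueue 0, 1, 4, 8 → queue [16, 5, 6, 10, 17, 18, 0, 1, 4, 8]
Visit 16 → queue [5, 6, 10, 17, 18, 0, 1, 4, 8]
Visit 5; enqueue 14 → queue [6, 10, 17, 18, 0, 1, 4, 8, 14]
Visit 6; enqueue 19 → queue [10, 17, 18, 0, 1, 4, 8, 14, 19]
Visit 10; enqueue 9, 11 → queue [17, 18, 0, 1, 4, 8, 14, 19, 9, 11]
Visit 17 → queue [18, 0, 1, 4, 8, 14, 19, 9, 11]
Visit 18; enqueue 2, 15 → queue [0, 1, 4, 8, 14, 19, 9, 11, 2, 15]
Visit 0 → queue [1, 4, 8, 14, 19, 9, 11, 2, 15]
Visit 1 → queue [4, 8, 14, 19, 9, 11, 2, 15]
Visit 4 → queue [8, 14, 19, 9, 11, 2, 15]
Visit 8 → queue [14, 19, 9, 11, 2, 15]
Visit 14 → queue [19, 9, 11, 2, 15]
Visit 19 → queue [9, 11, 2, 15]
Visit 9 → queue [11, 2, 15]
Visit 11 → queue [2, 15]
Visit 2 → queue [15]
Visit 15 → queue []

Visit order: 12, 3, 7, 13, 16, 5, 6, 10, 17, 18, 0, 1, 4, 8, 14, 19, 9, 11, 2, 15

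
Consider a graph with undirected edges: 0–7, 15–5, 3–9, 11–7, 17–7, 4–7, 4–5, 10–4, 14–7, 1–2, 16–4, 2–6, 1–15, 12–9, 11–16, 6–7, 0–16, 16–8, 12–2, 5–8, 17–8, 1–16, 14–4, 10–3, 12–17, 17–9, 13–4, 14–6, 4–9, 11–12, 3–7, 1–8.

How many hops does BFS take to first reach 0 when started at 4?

Level 0: 4
Level 1: 5, 7, 9, 10, 13, 14, 16
Level 2: 0, 1, 3, 6, 8, 11, 12, 15, 17
Level 3: 2
0 first appears at level 2.

2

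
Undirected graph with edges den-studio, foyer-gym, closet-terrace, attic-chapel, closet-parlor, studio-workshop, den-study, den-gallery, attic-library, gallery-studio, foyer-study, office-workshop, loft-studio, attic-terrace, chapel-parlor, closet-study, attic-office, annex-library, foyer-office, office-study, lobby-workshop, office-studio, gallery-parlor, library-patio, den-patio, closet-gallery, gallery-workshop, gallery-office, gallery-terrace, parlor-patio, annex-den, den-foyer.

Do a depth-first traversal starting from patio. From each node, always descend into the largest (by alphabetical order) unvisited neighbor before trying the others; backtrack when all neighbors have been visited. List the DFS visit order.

patio parlor gallery workshop studio office study foyer gym den annex library attic terrace closet chapel loft lobby

Visit patio
patio → parlor
parlor → gallery
gallery → workshop
workshop → studio
studio → office
office → study
study → foyer
foyer → gym
foyer → den
den → annex
annex → library
library → attic
attic → terrace
terrace → closet
attic → chapel
studio → loft
workshop → lobby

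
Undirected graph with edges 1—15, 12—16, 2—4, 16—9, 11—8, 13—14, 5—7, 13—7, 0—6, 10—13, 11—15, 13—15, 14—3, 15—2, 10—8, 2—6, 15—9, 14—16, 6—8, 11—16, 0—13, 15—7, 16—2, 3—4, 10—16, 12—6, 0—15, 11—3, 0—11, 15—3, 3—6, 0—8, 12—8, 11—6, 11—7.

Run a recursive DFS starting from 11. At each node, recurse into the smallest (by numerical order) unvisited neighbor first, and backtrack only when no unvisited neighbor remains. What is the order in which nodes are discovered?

Visit 11
11 → 0
0 → 6
6 → 2
2 → 4
4 → 3
3 → 14
14 → 13
13 → 7
7 → 5
7 → 15
15 → 1
15 → 9
9 → 16
16 → 10
10 → 8
8 → 12

11 → 0 → 6 → 2 → 4 → 3 → 14 → 13 → 7 → 5 → 15 → 1 → 9 → 16 → 10 → 8 → 12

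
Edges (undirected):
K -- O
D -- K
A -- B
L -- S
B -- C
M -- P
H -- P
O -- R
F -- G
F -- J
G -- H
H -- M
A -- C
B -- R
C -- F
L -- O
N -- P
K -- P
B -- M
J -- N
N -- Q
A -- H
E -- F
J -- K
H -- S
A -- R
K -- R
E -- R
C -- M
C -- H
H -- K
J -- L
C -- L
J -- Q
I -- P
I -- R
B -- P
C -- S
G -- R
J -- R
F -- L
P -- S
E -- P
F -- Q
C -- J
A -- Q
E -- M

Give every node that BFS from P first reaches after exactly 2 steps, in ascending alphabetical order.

Level 0: P
Level 1: B, E, H, I, K, M, N, S
Level 2: A, C, D, F, G, J, L, O, Q, R

A, C, D, F, G, J, L, O, Q, R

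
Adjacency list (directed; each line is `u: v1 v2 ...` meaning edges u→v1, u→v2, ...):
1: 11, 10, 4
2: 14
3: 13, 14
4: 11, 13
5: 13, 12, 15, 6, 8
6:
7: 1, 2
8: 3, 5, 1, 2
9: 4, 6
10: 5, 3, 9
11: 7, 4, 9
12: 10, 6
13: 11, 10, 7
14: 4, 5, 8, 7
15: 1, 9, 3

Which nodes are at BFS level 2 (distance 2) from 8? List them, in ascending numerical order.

4, 6, 10, 11, 12, 13, 14, 15

Level 0: 8
Level 1: 1, 2, 3, 5
Level 2: 4, 6, 10, 11, 12, 13, 14, 15
Level 3: 7, 9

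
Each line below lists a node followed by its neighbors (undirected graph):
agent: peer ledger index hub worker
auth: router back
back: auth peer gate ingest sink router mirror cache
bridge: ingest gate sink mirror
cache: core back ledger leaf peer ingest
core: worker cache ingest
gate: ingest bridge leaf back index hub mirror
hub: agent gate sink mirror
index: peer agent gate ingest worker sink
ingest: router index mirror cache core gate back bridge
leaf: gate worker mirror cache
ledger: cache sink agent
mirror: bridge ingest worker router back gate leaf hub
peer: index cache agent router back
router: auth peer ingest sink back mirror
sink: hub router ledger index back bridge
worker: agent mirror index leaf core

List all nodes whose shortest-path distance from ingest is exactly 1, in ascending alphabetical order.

back, bridge, cache, core, gate, index, mirror, router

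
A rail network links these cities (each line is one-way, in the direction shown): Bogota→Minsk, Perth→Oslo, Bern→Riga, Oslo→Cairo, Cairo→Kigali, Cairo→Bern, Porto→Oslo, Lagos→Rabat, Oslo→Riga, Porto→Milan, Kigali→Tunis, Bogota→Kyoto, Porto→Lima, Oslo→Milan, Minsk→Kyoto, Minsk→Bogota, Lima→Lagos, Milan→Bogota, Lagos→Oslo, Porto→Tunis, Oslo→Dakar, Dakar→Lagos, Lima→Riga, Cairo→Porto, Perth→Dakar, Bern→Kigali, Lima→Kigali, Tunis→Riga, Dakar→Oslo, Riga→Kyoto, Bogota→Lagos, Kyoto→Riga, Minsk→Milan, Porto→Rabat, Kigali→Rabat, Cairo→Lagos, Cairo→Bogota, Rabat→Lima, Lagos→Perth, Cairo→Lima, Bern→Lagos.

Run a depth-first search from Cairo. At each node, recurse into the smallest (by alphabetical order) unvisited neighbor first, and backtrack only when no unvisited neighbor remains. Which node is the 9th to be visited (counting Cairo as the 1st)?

Milan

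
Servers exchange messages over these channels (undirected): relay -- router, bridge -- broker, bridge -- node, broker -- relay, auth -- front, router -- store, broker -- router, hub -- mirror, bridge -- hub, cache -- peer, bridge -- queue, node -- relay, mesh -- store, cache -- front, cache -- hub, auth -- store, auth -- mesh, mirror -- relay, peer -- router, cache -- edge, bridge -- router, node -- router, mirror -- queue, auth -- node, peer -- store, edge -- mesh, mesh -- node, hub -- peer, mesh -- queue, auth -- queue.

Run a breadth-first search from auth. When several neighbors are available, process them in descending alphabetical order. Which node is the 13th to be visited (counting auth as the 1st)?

Visit auth; enqueue store, queue, node, mesh, front → queue [store, queue, node, mesh, front]
Visit store; enqueue router, peer → queue [queue, node, mesh, front, router, peer]
Visit queue; enqueue mirror, bridge → queue [node, mesh, front, router, peer, mirror, bridge]
Visit node; enqueue relay → queue [mesh, front, router, peer, mirror, bridge, relay]
Visit mesh; enqueue edge → queue [front, router, peer, mirror, bridge, relay, edge]
Visit front; enqueue cache → queue [router, peer, mirror, bridge, relay, edge, cache]
Visit router; enqueue broker → queue [peer, mirror, bridge, relay, edge, cache, broker]
Visit peer; enqueue hub → queue [mirror, bridge, relay, edge, cache, broker, hub]
Visit mirror → queue [bridge, relay, edge, cache, broker, hub]
Visit bridge → queue [relay, edge, cache, broker, hub]
Visit relay → queue [edge, cache, broker, hub]
Visit edge → queue [cache, broker, hub]
Visit cache → queue [broker, hub]
Visit broker → queue [hub]
Visit hub → queue []

Visit order: auth, store, queue, node, mesh, front, router, peer, mirror, bridge, relay, edge, cache, broker, hub

cache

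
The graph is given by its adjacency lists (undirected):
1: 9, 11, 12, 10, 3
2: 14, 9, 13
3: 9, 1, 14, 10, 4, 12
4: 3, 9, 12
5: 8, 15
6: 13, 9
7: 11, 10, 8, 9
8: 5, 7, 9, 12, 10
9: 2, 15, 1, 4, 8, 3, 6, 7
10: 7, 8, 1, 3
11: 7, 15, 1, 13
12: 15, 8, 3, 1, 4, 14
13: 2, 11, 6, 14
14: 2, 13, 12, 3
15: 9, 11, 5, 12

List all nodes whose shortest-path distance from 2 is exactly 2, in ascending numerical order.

1, 3, 4, 6, 7, 8, 11, 12, 15

Level 0: 2
Level 1: 9, 13, 14
Level 2: 1, 3, 4, 6, 7, 8, 11, 12, 15
Level 3: 5, 10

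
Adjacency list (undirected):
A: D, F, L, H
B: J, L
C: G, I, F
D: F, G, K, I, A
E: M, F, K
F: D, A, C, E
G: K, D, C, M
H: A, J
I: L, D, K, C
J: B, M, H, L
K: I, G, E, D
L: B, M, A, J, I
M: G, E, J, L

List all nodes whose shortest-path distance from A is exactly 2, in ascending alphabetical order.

Level 0: A
Level 1: D, F, H, L
Level 2: B, C, E, G, I, J, K, M

B, C, E, G, I, J, K, M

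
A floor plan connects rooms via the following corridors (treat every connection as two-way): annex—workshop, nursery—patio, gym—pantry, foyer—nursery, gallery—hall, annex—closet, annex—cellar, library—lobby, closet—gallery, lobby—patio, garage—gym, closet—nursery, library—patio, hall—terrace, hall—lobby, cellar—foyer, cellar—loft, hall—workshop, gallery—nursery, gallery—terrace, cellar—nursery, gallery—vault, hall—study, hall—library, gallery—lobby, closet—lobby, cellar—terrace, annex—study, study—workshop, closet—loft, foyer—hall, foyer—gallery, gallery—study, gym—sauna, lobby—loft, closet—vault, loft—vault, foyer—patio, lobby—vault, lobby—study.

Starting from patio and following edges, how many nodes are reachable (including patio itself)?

15

BFS from patio visits: patio, nursery, lobby, library, foyer, gallery, closet, cellar, vault, study, loft, hall, terrace, annex, workshop
Reachable nodes: 15 of 19 total.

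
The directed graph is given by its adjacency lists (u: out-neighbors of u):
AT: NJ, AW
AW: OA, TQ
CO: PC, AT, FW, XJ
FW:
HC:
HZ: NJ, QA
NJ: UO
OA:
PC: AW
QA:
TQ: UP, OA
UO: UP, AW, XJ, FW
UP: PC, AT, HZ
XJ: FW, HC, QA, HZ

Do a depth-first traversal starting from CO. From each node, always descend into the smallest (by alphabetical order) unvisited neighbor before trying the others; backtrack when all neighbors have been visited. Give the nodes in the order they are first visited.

Visit CO
CO → AT
AT → AW
AW → OA
AW → TQ
TQ → UP
UP → HZ
HZ → NJ
NJ → UO
UO → FW
UO → XJ
XJ → HC
XJ → QA
UP → PC

CO -> AT -> AW -> OA -> TQ -> UP -> HZ -> NJ -> UO -> FW -> XJ -> HC -> QA -> PC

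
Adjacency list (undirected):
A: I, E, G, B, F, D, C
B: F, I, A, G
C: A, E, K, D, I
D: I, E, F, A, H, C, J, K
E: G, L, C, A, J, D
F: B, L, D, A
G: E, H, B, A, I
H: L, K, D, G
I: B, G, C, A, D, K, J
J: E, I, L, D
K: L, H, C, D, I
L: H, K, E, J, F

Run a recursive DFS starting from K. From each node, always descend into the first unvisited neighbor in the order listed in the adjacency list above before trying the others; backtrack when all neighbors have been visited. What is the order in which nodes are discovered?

Visit K
K → L
L → H
H → D
D → I
I → B
B → F
F → A
A → E
E → G
E → C
E → J

K L H D I B F A E G C J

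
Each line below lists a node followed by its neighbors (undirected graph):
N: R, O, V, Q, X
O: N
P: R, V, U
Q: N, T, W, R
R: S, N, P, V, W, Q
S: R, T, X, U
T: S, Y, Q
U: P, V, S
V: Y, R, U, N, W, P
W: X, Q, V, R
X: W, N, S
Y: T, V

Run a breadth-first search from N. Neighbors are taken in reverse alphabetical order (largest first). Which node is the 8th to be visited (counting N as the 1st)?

Visit N; enqueue X, V, R, Q, O → queue [X, V, R, Q, O]
Visit X; enqueue W, S → queue [V, R, Q, O, W, S]
Visit V; enqueue Y, U, P → queue [R, Q, O, W, S, Y, U, P]
Visit R → queue [Q, O, W, S, Y, U, P]
Visit Q; enqueue T → queue [O, W, S, Y, U, P, T]
Visit O → queue [W, S, Y, U, P, T]
Visit W → queue [S, Y, U, P, T]
Visit S → queue [Y, U, P, T]
Visit Y → queue [U, P, T]
Visit U → queue [P, T]
Visit P → queue [T]
Visit T → queue []

Visit order: N, X, V, R, Q, O, W, S, Y, U, P, T

S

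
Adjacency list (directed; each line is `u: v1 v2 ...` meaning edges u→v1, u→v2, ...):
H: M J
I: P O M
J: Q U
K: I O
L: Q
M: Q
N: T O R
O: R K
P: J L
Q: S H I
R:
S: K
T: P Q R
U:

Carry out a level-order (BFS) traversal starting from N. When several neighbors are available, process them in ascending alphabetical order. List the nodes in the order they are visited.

Visit N; enqueue O, R, T → queue [O, R, T]
Visit O; enqueue K → queue [R, T, K]
Visit R → queue [T, K]
Visit T; enqueue P, Q → queue [K, P, Q]
Visit K; enqueue I → queue [P, Q, I]
Visit P; enqueue J, L → queue [Q, I, J, L]
Visit Q; enqueue H, S → queue [I, J, L, H, S]
Visit I; enqueue M → queue [J, L, H, S, M]
Visit J; enqueue U → queue [L, H, S, M, U]
Visit L → queue [H, S, M, U]
Visit H → queue [S, M, U]
Visit S → queue [M, U]
Visit M → queue [U]
Visit U → queue []

N, O, R, T, K, P, Q, I, J, L, H, S, M, U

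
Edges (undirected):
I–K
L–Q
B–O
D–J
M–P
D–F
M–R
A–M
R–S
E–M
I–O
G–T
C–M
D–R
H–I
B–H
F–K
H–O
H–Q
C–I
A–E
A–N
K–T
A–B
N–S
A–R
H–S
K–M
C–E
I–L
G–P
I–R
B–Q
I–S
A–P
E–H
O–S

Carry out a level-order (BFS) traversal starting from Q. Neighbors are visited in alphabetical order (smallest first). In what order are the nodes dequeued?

Q B H L A O E I S M N P R C K G D F T J

Visit Q; enqueue B, H, L → queue [B, H, L]
Visit B; enqueue A, O → queue [H, L, A, O]
Visit H; enqueue E, I, S → queue [L, A, O, E, I, S]
Visit L → queue [A, O, E, I, S]
Visit A; enqueue M, N, P, R → queue [O, E, I, S, M, N, P, R]
Visit O → queue [E, I, S, M, N, P, R]
Visit E; enqueue C → queue [I, S, M, N, P, R, C]
Visit I; enqueue K → queue [S, M, N, P, R, C, K]
Visit S → queue [M, N, P, R, C, K]
Visit M → queue [N, P, R, C, K]
Visit N → queue [P, R, C, K]
Visit P; enqueue G → queue [R, C, K, G]
Visit R; enqueue D → queue [C, K, G, D]
Visit C → queue [K, G, D]
Visit K; enqueue F, T → queue [G, D, F, T]
Visit G → queue [D, F, T]
Visit D; enqueue J → queue [F, T, J]
Visit F → queue [T, J]
Visit T → queue [J]
Visit J → queue []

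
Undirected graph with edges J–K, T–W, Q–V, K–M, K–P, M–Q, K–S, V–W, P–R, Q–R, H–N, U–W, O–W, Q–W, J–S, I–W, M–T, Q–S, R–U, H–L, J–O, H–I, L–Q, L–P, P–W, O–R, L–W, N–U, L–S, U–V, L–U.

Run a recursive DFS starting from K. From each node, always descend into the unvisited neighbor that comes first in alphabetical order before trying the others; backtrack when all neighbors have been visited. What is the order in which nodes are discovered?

Visit K
K → J
J → O
O → R
R → P
P → L
L → H
H → I
I → W
W → Q
Q → M
M → T
Q → S
Q → V
V → U
U → N

K → J → O → R → P → L → H → I → W → Q → M → T → S → V → U → N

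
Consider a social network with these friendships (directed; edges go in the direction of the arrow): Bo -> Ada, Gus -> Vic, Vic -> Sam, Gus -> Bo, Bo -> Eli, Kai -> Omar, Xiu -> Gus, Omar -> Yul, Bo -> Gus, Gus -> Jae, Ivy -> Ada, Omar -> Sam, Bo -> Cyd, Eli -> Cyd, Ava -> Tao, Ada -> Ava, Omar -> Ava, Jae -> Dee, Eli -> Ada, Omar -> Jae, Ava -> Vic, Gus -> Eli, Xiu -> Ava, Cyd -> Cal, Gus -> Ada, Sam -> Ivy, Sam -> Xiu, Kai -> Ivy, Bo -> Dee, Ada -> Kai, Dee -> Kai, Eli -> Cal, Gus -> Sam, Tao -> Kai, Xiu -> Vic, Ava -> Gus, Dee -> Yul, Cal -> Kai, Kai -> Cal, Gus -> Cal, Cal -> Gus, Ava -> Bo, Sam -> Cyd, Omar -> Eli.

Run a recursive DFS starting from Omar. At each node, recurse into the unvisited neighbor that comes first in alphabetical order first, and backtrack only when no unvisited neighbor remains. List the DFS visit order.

Visit Omar
Omar → Ava
Ava → Bo
Bo → Ada
Ada → Kai
Kai → Cal
Cal → Gus
Gus → Eli
Eli → Cyd
Gus → Jae
Jae → Dee
Dee → Yul
Gus → Sam
Sam → Ivy
Sam → Xiu
Xiu → Vic
Ava → Tao

Omar → Ava → Bo → Ada → Kai → Cal → Gus → Eli → Cyd → Jae → Dee → Yul → Sam → Ivy → Xiu → Vic → Tao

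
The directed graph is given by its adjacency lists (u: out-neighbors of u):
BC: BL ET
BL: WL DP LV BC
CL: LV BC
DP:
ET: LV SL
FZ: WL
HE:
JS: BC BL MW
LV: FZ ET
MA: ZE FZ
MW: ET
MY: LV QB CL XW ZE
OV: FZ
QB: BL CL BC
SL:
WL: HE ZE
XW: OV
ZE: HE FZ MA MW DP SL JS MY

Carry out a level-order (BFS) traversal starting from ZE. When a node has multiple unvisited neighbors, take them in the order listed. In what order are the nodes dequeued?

ZE HE FZ MA MW DP SL JS MY WL ET BC BL LV QB CL XW OV

Visit ZE; enqueue HE, FZ, MA, MW, DP, SL, JS, MY → queue [HE, FZ, MA, MW, DP, SL, JS, MY]
Visit HE → queue [FZ, MA, MW, DP, SL, JS, MY]
Visit FZ; enqueue WL → queue [MA, MW, DP, SL, JS, MY, WL]
Visit MA → queue [MW, DP, SL, JS, MY, WL]
Visit MW; enqueue ET → queue [DP, SL, JS, MY, WL, ET]
Visit DP → queue [SL, JS, MY, WL, ET]
Visit SL → queue [JS, MY, WL, ET]
Visit JS; enqueue BC, BL → queue [MY, WL, ET, BC, BL]
Visit MY; enqueue LV, QB, CL, XW → queue [WL, ET, BC, BL, LV, QB, CL, XW]
Visit WL → queue [ET, BC, BL, LV, QB, CL, XW]
Visit ET → queue [BC, BL, LV, QB, CL, XW]
Visit BC → queue [BL, LV, QB, CL, XW]
Visit BL → queue [LV, QB, CL, XW]
Visit LV → queue [QB, CL, XW]
Visit QB → queue [CL, XW]
Visit CL → queue [XW]
Visit XW; enqueue OV → queue [OV]
Visit OV → queue []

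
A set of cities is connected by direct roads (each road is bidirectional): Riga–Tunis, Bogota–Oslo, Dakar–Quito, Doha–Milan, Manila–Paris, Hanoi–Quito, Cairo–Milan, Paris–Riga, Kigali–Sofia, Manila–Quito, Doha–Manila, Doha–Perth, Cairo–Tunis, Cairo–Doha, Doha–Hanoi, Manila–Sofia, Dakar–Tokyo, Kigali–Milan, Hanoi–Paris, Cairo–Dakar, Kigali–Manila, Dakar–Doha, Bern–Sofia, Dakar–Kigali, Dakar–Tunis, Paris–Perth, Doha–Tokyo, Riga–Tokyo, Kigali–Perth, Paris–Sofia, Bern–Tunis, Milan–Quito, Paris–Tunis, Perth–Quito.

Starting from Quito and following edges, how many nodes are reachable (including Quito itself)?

BFS from Quito visits: Quito, Perth, Milan, Manila, Hanoi, Dakar, Paris, Kigali, Doha, Cairo, Sofia, Tunis, Tokyo, Riga, Bern
Reachable nodes: 15 of 17 total.

15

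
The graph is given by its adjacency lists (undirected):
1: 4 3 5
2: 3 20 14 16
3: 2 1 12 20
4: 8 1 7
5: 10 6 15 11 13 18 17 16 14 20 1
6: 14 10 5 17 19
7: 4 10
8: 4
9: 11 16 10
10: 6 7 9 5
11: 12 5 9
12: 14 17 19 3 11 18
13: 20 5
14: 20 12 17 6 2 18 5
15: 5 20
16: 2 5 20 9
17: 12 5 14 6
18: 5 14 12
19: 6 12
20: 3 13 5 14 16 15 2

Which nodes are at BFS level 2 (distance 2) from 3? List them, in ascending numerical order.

4, 5, 11, 13, 14, 15, 16, 17, 18, 19

Level 0: 3
Level 1: 1, 2, 12, 20
Level 2: 4, 5, 11, 13, 14, 15, 16, 17, 18, 19
Level 3: 6, 7, 8, 9, 10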